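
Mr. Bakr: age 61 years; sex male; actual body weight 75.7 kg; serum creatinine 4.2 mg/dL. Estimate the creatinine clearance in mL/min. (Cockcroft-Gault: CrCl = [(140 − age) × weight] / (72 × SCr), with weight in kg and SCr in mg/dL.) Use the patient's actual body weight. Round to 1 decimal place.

19.8 mL/min

CrCl = (140 − 61) × 75.7 / (72 × 4.2) = 5980.3 / 302.40 ≈ 19.8 mL/min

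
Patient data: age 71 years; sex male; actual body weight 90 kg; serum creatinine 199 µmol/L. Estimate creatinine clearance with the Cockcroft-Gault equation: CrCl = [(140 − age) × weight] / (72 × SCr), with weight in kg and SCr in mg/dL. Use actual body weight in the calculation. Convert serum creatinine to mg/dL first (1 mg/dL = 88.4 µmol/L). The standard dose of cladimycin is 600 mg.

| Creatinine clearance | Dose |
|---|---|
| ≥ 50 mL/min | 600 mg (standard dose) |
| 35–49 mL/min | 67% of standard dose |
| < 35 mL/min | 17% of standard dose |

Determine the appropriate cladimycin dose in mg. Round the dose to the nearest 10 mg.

SCr = 199 / 88.4 = 2.251 mg/dL
CrCl = (140 − 71) × 90 / (72 × 2.251) = 6210.0 / 162.07 ≈ 38.3 mL/min
CrCl ≈ 38 mL/min → bracket 35–49 mL/min.
67% of 600 mg = 402 mg → 400 mg

400 mg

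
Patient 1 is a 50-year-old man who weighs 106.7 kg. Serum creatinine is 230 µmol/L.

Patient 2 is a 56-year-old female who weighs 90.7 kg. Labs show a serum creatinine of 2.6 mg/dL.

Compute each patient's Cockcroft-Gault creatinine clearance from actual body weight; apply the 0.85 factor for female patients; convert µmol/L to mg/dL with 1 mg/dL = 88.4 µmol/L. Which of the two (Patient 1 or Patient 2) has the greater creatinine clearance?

Patient 1

Patient 1: SCr = 230 / 88.4 = 2.602 mg/dL
Patient 1: CrCl = (140 − 50) × 106.7 / (72 × 2.602) = 9603.0 / 187.34 ≈ 51.3 mL/min
Patient 2: CrCl = (140 − 56) × 90.7 / (72 × 2.6) × 0.85 = 7618.8 / 187.20 × 0.85 ≈ 34.6 mL/min
51.3 vs 34.6 mL/min → Patient 1 is higher.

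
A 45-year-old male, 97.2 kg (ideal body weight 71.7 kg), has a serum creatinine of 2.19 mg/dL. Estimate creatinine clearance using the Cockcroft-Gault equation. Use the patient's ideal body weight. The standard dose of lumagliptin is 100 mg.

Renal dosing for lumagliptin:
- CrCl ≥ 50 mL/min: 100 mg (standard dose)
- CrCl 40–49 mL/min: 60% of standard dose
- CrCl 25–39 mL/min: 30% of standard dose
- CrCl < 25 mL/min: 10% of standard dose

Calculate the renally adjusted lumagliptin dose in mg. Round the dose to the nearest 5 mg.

60 mg

CrCl = (140 − 45) × 71.7 / (72 × 2.19) = 6811.5 / 157.68 ≈ 43.2 mL/min
CrCl ≈ 43 mL/min → bracket 40–49 mL/min.
60% of 100 mg = 60 mg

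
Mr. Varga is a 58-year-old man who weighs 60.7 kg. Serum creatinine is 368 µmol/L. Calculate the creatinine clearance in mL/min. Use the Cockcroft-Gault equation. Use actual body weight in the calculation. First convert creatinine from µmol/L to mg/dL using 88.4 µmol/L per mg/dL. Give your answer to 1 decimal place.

16.6 mL/min

SCr = 368 / 88.4 = 4.163 mg/dL
CrCl = (140 − 58) × 60.7 / (72 × 4.163) = 4977.4 / 299.74 ≈ 16.6 mL/min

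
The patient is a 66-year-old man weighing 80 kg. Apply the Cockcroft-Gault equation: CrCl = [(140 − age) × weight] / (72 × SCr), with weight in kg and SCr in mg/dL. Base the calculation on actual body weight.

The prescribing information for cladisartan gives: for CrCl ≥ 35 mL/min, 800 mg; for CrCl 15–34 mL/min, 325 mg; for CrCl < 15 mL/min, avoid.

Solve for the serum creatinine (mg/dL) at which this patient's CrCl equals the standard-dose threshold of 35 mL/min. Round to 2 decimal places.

2.35 mg/dL

Standard dose requires CrCl ≥ 35 mL/min.
Set (140 − 66) × 80 / (72 × SCr) = 35
SCr = (140 − 66) × 80 / (72 × 35) = 2.349 mg/dL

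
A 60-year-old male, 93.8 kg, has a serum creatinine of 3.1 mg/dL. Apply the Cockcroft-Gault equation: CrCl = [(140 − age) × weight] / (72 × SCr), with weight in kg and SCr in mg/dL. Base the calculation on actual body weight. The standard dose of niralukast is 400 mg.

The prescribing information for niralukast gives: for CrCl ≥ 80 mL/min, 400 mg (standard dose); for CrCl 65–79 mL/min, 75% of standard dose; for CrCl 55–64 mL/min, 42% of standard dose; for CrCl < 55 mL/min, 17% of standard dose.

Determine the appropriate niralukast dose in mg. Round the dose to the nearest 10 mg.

70 mg

CrCl = (140 − 60) × 93.8 / (72 × 3.1) = 7504.0 / 223.20 ≈ 33.6 mL/min
CrCl ≈ 34 mL/min → bracket < 55 mL/min.
17% of 400 mg = 68 mg → 70 mg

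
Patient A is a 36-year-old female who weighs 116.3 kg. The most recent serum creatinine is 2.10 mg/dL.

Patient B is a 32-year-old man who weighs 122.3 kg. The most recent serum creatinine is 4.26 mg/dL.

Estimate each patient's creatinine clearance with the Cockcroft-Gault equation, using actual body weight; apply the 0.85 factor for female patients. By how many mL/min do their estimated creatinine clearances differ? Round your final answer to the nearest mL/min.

Patient A: CrCl = (140 − 36) × 116.3 / (72 × 2.1) × 0.85 = 12095.2 / 151.20 × 0.85 ≈ 68.0 mL/min
Patient B: CrCl = (140 − 32) × 122.3 / (72 × 4.26) = 13208.4 / 306.72 ≈ 43.1 mL/min
|68.0 − 43.1| = 24.9 mL/min

25 mL/min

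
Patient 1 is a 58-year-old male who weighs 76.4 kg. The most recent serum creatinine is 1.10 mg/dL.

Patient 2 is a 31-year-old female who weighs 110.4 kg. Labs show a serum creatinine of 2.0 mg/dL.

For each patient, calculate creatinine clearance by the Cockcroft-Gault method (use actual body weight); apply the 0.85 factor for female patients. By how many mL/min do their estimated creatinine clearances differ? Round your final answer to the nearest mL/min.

Patient 1: CrCl = (140 − 58) × 76.4 / (72 × 1.1) = 6264.8 / 79.20 ≈ 79.1 mL/min
Patient 2: CrCl = (140 − 31) × 110.4 / (72 × 2) × 0.85 = 12033.6 / 144.00 × 0.85 ≈ 71.0 mL/min
|79.1 − 71.0| = 8.1 mL/min

8 mL/min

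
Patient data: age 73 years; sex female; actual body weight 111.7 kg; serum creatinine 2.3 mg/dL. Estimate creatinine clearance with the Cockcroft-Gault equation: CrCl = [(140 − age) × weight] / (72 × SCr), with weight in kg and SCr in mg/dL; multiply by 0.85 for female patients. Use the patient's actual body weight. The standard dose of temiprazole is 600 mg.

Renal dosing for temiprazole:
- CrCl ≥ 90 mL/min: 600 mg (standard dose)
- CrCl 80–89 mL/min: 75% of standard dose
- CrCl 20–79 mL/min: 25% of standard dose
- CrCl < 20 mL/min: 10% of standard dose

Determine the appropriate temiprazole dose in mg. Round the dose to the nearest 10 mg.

CrCl = (140 − 73) × 111.7 / (72 × 2.3) × 0.85 = 7483.9 / 165.60 × 0.85 ≈ 38.4 mL/min
CrCl ≈ 38 mL/min → bracket 20–79 mL/min.
25% of 600 mg = 150 mg

150 mg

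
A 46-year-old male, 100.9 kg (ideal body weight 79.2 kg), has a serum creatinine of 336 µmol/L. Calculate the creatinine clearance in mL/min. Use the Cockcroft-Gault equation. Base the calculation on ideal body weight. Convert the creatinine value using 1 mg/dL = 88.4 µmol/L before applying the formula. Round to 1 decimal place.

SCr = 336 / 88.4 = 3.801 mg/dL
CrCl = (140 − 46) × 79.2 / (72 × 3.801) = 7444.8 / 273.67 ≈ 27.2 mL/min

27.2 mL/min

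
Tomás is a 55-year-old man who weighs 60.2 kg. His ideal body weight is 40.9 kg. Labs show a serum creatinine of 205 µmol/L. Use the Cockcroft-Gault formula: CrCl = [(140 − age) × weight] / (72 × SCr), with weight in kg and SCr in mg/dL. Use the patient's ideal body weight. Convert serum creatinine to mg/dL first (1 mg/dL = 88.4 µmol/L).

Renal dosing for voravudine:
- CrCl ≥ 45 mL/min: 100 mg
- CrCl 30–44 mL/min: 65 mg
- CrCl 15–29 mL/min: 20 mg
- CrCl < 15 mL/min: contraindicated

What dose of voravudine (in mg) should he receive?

20 mg

SCr = 205 / 88.4 = 2.319 mg/dL
CrCl = (140 − 55) × 40.9 / (72 × 2.319) = 3476.5 / 166.97 ≈ 20.8 mL/min
CrCl ≈ 21 mL/min → bracket 15–29 mL/min.
Dose for this bracket: 20 mg.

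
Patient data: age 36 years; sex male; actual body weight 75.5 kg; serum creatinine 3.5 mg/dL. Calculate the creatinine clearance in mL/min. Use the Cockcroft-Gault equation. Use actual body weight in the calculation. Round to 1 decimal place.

CrCl = (140 − 36) × 75.5 / (72 × 3.5) = 7852.0 / 252.00 ≈ 31.2 mL/min

31.2 mL/min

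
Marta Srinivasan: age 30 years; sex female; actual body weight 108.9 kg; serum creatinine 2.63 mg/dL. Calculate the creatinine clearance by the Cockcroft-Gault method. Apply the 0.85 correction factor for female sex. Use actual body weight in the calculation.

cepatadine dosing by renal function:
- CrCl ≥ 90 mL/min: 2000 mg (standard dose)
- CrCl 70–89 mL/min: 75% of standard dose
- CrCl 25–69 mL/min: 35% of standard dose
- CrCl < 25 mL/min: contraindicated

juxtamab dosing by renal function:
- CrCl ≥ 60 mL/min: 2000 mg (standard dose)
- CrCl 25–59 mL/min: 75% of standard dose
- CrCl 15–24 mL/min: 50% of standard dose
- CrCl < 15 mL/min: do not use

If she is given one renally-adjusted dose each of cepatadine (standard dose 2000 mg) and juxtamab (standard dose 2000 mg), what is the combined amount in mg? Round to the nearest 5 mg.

CrCl = (140 − 30) × 108.9 / (72 × 2.63) × 0.85 = 11979.0 / 189.36 × 0.85 ≈ 53.8 mL/min
CrCl ≈ 54 mL/min.
cepatadine: 25–69 mL/min → 35% of 2000 mg = 700 mg.
juxtamab: 25–59 mL/min → 75% of 2000 mg = 1500 mg.
Total = 700 + 1500 = 2200 mg.

2200 mg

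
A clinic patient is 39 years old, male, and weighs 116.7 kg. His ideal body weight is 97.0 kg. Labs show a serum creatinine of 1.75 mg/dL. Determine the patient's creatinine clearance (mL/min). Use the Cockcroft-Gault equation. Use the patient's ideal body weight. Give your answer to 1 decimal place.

77.8 mL/min

CrCl = (140 − 39) × 97 / (72 × 1.75) = 9797.0 / 126.00 ≈ 77.8 mL/min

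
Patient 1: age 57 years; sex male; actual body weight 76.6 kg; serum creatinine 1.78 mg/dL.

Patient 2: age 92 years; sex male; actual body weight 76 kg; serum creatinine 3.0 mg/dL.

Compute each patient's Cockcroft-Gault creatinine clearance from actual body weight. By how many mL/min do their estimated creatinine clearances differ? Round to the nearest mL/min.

Patient 1: CrCl = (140 − 57) × 76.6 / (72 × 1.78) = 6357.8 / 128.16 ≈ 49.6 mL/min
Patient 2: CrCl = (140 − 92) × 76 / (72 × 3) = 3648.0 / 216.00 ≈ 16.9 mL/min
|49.6 − 16.9| = 32.7 mL/min

33 mL/min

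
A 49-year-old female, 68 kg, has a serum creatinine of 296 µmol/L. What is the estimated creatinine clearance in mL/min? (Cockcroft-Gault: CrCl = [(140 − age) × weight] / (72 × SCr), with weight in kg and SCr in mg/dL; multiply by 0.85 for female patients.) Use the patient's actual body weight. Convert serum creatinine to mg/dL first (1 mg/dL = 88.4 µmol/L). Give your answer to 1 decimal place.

SCr = 296 / 88.4 = 3.348 mg/dL
CrCl = (140 − 49) × 68 / (72 × 3.348) × 0.85 = 6188.0 / 241.06 × 0.85 ≈ 21.8 mL/min

21.8 mL/min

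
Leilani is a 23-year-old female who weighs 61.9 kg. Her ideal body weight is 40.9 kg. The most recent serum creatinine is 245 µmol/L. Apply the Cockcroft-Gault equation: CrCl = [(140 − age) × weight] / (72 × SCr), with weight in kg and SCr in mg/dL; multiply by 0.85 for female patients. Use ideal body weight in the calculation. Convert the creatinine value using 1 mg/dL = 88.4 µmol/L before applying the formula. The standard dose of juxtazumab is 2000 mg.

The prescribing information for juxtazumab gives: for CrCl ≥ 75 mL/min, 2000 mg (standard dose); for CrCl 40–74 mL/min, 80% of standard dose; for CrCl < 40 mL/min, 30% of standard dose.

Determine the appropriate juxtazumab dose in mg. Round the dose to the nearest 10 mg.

600 mg

SCr = 245 / 88.4 = 2.771 mg/dL
CrCl = (140 − 23) × 40.9 / (72 × 2.771) × 0.85 = 4785.3 / 199.51 × 0.85 ≈ 20.4 mL/min
CrCl ≈ 20 mL/min → bracket < 40 mL/min.
30% of 2000 mg = 600 mg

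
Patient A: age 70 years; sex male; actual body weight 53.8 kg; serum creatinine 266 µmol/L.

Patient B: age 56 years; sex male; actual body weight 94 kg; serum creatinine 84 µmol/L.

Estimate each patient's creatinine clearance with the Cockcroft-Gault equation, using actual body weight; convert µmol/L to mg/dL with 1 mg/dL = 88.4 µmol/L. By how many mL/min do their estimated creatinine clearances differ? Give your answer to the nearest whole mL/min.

98 mL/min

Patient A: SCr = 266 / 88.4 = 3.009 mg/dL
Patient A: CrCl = (140 − 70) × 53.8 / (72 × 3.009) = 3766.0 / 216.65 ≈ 17.4 mL/min
Patient B: SCr = 84 / 88.4 = 0.95 mg/dL
Patient B: CrCl = (140 − 56) × 94 / (72 × 0.95) = 7896.0 / 68.40 ≈ 115.4 mL/min
|17.4 − 115.4| = 98.0 mL/min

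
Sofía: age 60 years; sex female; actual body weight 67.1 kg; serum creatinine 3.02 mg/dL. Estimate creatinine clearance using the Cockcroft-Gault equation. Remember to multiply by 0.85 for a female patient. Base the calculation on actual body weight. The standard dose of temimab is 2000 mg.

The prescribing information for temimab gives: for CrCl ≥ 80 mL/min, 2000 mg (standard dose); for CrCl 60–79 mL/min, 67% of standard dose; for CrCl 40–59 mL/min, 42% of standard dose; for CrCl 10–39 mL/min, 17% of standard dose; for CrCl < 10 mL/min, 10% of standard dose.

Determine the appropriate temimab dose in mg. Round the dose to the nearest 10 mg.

340 mg

CrCl = (140 − 60) × 67.1 / (72 × 3.02) × 0.85 = 5368.0 / 217.44 × 0.85 ≈ 21.0 mL/min
CrCl ≈ 21 mL/min → bracket 10–39 mL/min.
17% of 2000 mg = 340 mg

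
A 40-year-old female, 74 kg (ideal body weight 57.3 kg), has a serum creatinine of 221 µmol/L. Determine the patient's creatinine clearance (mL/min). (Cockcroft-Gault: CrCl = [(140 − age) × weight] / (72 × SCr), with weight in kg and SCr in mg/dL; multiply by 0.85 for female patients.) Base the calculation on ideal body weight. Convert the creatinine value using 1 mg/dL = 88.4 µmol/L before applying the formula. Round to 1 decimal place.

27.1 mL/min

SCr = 221 / 88.4 = 2.5 mg/dL
CrCl = (140 − 40) × 57.3 / (72 × 2.5) × 0.85 = 5730.0 / 180.00 × 0.85 ≈ 27.1 mL/min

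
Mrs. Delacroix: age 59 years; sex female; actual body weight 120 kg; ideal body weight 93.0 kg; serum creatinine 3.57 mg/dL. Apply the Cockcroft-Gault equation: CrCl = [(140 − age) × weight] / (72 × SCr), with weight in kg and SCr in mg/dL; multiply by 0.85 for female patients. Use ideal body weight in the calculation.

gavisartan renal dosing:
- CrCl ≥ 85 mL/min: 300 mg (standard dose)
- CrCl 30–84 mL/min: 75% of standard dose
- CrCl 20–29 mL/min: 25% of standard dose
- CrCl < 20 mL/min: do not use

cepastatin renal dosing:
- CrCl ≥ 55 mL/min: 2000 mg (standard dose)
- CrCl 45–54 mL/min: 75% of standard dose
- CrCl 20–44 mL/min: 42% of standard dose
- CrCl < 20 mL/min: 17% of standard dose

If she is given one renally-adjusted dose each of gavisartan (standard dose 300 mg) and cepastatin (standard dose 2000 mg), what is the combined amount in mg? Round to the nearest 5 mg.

915 mg

CrCl = (140 − 59) × 93 / (72 × 3.57) × 0.85 = 7533.0 / 257.04 × 0.85 ≈ 24.9 mL/min
CrCl ≈ 25 mL/min.
gavisartan: 20–29 mL/min → 25% of 300 mg = 75 mg.
cepastatin: 20–44 mL/min → 42% of 2000 mg = 840 mg.
Total = 75 + 840 = 915 mg.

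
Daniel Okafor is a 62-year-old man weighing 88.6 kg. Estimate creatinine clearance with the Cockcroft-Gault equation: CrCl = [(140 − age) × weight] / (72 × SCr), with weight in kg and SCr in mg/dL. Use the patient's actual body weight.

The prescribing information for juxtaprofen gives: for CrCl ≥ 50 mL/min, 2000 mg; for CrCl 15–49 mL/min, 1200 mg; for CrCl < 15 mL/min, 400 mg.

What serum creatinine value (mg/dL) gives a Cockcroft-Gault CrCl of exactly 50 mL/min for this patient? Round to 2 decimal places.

Standard dose requires CrCl ≥ 50 mL/min.
Set (140 − 62) × 88.6 / (72 × SCr) = 50
SCr = (140 − 62) × 88.6 / (72 × 50) = 1.920 mg/dL

1.92 mg/dL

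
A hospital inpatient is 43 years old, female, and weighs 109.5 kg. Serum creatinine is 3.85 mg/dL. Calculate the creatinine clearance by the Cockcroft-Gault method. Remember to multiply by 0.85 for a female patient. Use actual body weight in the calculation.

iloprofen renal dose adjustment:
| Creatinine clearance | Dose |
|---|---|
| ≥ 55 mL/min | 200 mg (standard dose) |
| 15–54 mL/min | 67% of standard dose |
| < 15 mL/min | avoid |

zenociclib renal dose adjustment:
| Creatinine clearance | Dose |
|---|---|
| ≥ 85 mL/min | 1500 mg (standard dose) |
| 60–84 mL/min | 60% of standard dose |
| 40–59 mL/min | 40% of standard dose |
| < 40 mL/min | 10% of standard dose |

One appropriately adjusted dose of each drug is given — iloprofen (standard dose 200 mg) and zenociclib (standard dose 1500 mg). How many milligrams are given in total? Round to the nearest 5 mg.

285 mg

CrCl = (140 − 43) × 109.5 / (72 × 3.85) × 0.85 = 10621.5 / 277.20 × 0.85 ≈ 32.6 mL/min
CrCl ≈ 33 mL/min.
iloprofen: 15–54 mL/min → 67% of 200 mg = 134 mg.
zenociclib: < 40 mL/min → 10% of 1500 mg = 150 mg.
Total = 134 + 150 = 284 mg.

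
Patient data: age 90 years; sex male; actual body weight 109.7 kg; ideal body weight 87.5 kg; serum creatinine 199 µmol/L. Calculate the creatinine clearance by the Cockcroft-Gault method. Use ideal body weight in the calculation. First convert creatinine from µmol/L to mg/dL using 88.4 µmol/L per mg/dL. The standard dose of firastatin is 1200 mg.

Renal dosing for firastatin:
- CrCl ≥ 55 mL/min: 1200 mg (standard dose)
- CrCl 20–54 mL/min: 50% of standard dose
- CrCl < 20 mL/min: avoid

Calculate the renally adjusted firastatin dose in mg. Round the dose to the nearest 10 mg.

SCr = 199 / 88.4 = 2.251 mg/dL
CrCl = (140 − 90) × 87.5 / (72 × 2.251) = 4375.0 / 162.07 ≈ 27.0 mL/min
CrCl ≈ 27 mL/min → bracket 20–54 mL/min.
50% of 1200 mg = 600 mg

600 mg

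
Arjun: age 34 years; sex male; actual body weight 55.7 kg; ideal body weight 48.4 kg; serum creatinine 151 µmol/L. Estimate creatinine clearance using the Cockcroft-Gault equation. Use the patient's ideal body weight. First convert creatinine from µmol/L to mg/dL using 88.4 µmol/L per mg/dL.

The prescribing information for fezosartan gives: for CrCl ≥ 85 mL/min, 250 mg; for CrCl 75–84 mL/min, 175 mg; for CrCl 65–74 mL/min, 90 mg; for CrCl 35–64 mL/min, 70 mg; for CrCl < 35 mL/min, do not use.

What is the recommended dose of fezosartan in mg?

70 mg

SCr = 151 / 88.4 = 1.708 mg/dL
CrCl = (140 − 34) × 48.4 / (72 × 1.708) = 5130.4 / 122.98 ≈ 41.7 mL/min
CrCl ≈ 42 mL/min → bracket 35–64 mL/min.
Dose for this bracket: 70 mg.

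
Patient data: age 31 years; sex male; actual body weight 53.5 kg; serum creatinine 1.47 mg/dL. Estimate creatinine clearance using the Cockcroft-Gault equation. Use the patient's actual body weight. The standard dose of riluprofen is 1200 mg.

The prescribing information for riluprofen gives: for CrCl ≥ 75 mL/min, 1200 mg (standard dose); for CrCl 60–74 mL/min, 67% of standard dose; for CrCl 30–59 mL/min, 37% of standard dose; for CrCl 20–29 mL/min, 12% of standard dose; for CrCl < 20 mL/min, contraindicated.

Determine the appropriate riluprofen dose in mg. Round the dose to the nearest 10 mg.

440 mg

CrCl = (140 − 31) × 53.5 / (72 × 1.47) = 5831.5 / 105.84 ≈ 55.1 mL/min
CrCl ≈ 55 mL/min → bracket 30–59 mL/min.
37% of 1200 mg = 444 mg → 440 mg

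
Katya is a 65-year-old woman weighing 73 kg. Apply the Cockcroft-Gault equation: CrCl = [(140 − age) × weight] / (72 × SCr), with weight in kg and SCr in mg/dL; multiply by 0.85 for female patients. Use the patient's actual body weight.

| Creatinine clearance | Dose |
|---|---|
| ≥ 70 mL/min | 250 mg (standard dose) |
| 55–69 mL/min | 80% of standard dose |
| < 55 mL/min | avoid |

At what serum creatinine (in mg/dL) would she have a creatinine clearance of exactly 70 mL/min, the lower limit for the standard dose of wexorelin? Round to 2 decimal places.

0.92 mg/dL

Standard dose requires CrCl ≥ 70 mL/min.
Set (140 − 65) × 73 × 0.85 / (72 × SCr) = 70
SCr = (140 − 65) × 73 × 0.85 / (72 × 70) = 0.923 mg/dL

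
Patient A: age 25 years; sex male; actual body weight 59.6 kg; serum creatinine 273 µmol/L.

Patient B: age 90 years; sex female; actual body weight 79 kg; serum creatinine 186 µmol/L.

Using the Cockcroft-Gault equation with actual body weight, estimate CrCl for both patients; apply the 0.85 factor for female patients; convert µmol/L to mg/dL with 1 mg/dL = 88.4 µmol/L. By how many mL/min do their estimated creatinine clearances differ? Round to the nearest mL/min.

Patient A: SCr = 273 / 88.4 = 3.088 mg/dL
Patient A: CrCl = (140 − 25) × 59.6 / (72 × 3.088) = 6854.0 / 222.34 ≈ 30.8 mL/min
Patient B: SCr = 186 / 88.4 = 2.104 mg/dL
Patient B: CrCl = (140 − 90) × 79 / (72 × 2.104) × 0.85 = 3950.0 / 151.49 × 0.85 ≈ 22.2 mL/min
|30.8 − 22.2| = 8.6 mL/min

9 mL/min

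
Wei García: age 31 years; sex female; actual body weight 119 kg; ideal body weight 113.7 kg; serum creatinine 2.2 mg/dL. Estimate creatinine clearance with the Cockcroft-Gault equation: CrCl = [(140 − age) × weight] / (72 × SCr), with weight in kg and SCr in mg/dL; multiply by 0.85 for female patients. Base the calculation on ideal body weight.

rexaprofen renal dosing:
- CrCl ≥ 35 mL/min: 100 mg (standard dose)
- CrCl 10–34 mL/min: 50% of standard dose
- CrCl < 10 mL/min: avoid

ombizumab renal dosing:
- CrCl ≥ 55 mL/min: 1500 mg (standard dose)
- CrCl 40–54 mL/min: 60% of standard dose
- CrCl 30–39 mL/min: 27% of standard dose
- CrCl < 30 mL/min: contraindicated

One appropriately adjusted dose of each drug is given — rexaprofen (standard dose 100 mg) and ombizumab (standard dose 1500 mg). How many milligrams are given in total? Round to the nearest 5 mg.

CrCl = (140 − 31) × 113.7 / (72 × 2.2) × 0.85 = 12393.3 / 158.40 × 0.85 ≈ 66.5 mL/min
CrCl ≈ 67 mL/min.
rexaprofen: ≥ 35 mL/min → 100% of 100 mg = 100 mg.
ombizumab: ≥ 55 mL/min → 100% of 1500 mg = 1500 mg.
Total = 100 + 1500 = 1600 mg.

1600 mg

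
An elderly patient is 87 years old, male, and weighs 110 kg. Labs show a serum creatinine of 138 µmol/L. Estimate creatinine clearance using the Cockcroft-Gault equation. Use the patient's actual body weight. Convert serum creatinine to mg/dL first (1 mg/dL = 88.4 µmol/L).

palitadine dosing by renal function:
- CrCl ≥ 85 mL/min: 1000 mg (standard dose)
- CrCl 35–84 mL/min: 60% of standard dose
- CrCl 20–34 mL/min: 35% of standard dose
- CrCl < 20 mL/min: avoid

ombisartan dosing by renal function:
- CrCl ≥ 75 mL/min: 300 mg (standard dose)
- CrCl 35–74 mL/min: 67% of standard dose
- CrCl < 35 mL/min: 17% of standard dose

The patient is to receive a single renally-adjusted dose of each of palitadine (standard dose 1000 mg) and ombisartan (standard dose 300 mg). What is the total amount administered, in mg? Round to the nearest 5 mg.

SCr = 138 / 88.4 = 1.561 mg/dL
CrCl = (140 − 87) × 110 / (72 × 1.561) = 5830.0 / 112.39 ≈ 51.9 mL/min
CrCl ≈ 52 mL/min.
palitadine: 35–84 mL/min → 60% of 1000 mg = 600 mg.
ombisartan: 35–74 mL/min → 67% of 300 mg = 201 mg.
Total = 600 + 201 = 801 mg.

800 mg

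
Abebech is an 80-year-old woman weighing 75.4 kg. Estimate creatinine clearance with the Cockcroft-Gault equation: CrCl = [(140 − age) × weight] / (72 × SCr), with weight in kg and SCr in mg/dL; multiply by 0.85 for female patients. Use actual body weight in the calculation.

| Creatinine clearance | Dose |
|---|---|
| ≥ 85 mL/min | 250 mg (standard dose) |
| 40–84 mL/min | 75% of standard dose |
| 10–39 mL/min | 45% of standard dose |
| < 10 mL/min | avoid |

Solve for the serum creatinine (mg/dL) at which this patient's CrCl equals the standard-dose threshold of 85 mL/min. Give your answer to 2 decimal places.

0.63 mg/dL

Standard dose requires CrCl ≥ 85 mL/min.
Set (140 − 80) × 75.4 × 0.85 / (72 × SCr) = 85
SCr = (140 − 80) × 75.4 × 0.85 / (72 × 85) = 0.628 mg/dL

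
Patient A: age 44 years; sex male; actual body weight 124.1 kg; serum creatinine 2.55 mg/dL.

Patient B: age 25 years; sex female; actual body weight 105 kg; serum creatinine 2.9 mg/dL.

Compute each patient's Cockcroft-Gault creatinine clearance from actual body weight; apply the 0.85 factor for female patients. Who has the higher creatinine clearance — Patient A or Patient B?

Patient A

Patient A: CrCl = (140 − 44) × 124.1 / (72 × 2.55) = 11913.6 / 183.60 ≈ 64.9 mL/min
Patient B: CrCl = (140 − 25) × 105 / (72 × 2.9) × 0.85 = 12075.0 / 208.80 × 0.85 ≈ 49.2 mL/min
64.9 vs 49.2 mL/min → Patient A is higher.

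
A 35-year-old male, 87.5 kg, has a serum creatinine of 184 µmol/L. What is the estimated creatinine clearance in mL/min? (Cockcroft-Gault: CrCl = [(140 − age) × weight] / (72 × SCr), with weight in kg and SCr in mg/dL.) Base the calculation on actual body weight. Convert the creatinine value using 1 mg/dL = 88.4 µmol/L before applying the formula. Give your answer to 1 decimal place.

61.3 mL/min

SCr = 184 / 88.4 = 2.081 mg/dL
CrCl = (140 − 35) × 87.5 / (72 × 2.081) = 9187.5 / 149.83 ≈ 61.3 mL/min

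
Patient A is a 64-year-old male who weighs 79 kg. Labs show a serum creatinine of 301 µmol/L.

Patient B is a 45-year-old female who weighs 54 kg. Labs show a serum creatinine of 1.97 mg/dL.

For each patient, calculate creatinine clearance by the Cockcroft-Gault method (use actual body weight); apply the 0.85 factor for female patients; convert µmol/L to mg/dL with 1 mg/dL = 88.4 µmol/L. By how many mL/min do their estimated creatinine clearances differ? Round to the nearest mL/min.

6 mL/min

Patient A: SCr = 301 / 88.4 = 3.405 mg/dL
Patient A: CrCl = (140 − 64) × 79 / (72 × 3.405) = 6004.0 / 245.16 ≈ 24.5 mL/min
Patient B: CrCl = (140 − 45) × 54 / (72 × 1.97) × 0.85 = 5130.0 / 141.84 × 0.85 ≈ 30.7 mL/min
|24.5 − 30.7| = 6.2 mL/min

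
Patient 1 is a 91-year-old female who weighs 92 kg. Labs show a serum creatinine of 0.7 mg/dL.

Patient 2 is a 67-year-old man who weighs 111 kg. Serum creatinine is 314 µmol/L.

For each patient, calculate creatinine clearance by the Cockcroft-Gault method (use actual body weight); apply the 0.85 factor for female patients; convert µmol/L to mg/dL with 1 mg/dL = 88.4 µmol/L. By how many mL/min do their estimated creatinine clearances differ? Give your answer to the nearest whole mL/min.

Patient 1: CrCl = (140 − 91) × 92 / (72 × 0.7) × 0.85 = 4508.0 / 50.40 × 0.85 ≈ 76.0 mL/min
Patient 2: SCr = 314 / 88.4 = 3.552 mg/dL
Patient 2: CrCl = (140 − 67) × 111 / (72 × 3.552) = 8103.0 / 255.74 ≈ 31.7 mL/min
|76.0 − 31.7| = 44.3 mL/min

44 mL/min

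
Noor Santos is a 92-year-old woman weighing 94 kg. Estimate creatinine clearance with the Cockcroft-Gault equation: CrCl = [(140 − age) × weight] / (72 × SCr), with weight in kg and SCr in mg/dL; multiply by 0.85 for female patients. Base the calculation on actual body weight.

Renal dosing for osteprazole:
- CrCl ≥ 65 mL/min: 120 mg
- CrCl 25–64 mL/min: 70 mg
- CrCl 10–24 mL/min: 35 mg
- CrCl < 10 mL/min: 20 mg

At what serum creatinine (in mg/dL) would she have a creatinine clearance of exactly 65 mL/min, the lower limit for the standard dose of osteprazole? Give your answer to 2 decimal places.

Standard dose requires CrCl ≥ 65 mL/min.
Set (140 − 92) × 94 × 0.85 / (72 × SCr) = 65
SCr = (140 − 92) × 94 × 0.85 / (72 × 65) = 0.819 mg/dL

0.82 mg/dL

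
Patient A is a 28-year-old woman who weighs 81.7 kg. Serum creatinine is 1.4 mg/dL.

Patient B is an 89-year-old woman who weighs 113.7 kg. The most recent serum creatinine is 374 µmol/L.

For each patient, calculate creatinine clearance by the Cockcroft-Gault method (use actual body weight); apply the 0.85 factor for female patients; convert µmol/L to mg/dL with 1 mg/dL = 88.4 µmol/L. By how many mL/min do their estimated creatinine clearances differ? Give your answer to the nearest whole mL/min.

61 mL/min

Patient A: CrCl = (140 − 28) × 81.7 / (72 × 1.4) × 0.85 = 9150.4 / 100.80 × 0.85 ≈ 77.2 mL/min
Patient B: SCr = 374 / 88.4 = 4.231 mg/dL
Patient B: CrCl = (140 − 89) × 113.7 / (72 × 4.231) × 0.85 = 5798.7 / 304.63 × 0.85 ≈ 16.2 mL/min
|77.2 − 16.2| = 61.0 mL/min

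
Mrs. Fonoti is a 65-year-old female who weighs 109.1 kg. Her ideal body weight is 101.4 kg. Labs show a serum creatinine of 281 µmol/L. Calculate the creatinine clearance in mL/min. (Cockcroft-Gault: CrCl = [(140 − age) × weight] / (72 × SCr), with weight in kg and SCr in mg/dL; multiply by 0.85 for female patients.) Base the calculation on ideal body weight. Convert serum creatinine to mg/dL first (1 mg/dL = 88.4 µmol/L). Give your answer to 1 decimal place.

SCr = 281 / 88.4 = 3.179 mg/dL
CrCl = (140 − 65) × 101.4 / (72 × 3.179) × 0.85 = 7605.0 / 228.89 × 0.85 ≈ 28.2 mL/min

28.2 mL/min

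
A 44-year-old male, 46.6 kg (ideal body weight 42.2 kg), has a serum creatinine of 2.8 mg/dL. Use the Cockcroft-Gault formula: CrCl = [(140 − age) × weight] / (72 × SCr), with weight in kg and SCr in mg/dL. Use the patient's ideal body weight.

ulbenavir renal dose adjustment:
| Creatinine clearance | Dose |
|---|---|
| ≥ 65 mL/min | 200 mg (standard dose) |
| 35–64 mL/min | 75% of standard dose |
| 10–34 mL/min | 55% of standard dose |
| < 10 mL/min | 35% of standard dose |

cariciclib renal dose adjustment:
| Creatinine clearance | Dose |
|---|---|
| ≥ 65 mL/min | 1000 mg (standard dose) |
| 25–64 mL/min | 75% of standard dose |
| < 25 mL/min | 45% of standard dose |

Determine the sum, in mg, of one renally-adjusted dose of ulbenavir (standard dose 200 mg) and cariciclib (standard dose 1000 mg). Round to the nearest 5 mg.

CrCl = (140 − 44) × 42.2 / (72 × 2.8) = 4051.2 / 201.60 ≈ 20.1 mL/min
CrCl ≈ 20 mL/min.
ulbenavir: 10–34 mL/min → 55% of 200 mg = 110 mg.
cariciclib: < 25 mL/min → 45% of 1000 mg = 450 mg.
Total = 110 + 450 = 560 mg.

560 mg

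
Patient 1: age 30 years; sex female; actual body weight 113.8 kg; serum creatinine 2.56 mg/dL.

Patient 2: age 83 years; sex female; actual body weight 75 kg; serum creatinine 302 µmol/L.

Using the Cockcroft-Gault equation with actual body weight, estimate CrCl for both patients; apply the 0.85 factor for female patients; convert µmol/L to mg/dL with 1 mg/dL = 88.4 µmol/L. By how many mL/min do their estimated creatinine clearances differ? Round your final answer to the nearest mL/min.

Patient 1: CrCl = (140 − 30) × 113.8 / (72 × 2.56) × 0.85 = 12518.0 / 184.32 × 0.85 ≈ 57.7 mL/min
Patient 2: SCr = 302 / 88.4 = 3.416 mg/dL
Patient 2: CrCl = (140 − 83) × 75 / (72 × 3.416) × 0.85 = 4275.0 / 245.95 × 0.85 ≈ 14.8 mL/min
|57.7 − 14.8| = 42.9 mL/min

43 mL/min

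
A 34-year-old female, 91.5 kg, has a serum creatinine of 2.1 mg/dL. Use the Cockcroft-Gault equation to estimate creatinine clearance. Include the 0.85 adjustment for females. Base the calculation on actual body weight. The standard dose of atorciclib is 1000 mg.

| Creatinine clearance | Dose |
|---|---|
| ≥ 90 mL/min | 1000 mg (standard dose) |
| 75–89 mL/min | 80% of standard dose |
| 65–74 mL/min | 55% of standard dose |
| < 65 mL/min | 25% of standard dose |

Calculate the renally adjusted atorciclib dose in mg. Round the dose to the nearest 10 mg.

250 mg

CrCl = (140 − 34) × 91.5 / (72 × 2.1) × 0.85 = 9699.0 / 151.20 × 0.85 ≈ 54.5 mL/min
CrCl ≈ 55 mL/min → bracket < 65 mL/min.
25% of 1000 mg = 250 mg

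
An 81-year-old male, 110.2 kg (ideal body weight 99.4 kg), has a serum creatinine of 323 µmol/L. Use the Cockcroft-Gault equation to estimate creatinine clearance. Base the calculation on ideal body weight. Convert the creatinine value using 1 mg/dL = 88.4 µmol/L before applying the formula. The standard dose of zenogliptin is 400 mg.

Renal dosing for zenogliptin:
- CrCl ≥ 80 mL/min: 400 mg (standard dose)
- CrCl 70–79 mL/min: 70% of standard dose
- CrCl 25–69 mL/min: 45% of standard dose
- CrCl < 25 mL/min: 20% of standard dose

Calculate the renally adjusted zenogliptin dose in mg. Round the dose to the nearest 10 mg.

SCr = 323 / 88.4 = 3.654 mg/dL
CrCl = (140 − 81) × 99.4 / (72 × 3.654) = 5864.6 / 263.09 ≈ 22.3 mL/min
CrCl ≈ 22 mL/min → bracket < 25 mL/min.
20% of 400 mg = 80 mg

80 mg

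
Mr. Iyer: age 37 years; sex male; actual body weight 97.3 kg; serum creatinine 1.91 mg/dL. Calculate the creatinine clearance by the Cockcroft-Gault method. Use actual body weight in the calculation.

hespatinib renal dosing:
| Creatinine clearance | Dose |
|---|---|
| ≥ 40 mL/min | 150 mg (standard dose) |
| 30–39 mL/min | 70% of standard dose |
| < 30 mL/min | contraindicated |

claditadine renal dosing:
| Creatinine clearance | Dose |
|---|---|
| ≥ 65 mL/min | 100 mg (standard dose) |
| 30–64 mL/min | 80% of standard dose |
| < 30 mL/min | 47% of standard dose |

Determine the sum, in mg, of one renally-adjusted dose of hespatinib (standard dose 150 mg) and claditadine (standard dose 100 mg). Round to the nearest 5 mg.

250 mg

CrCl = (140 − 37) × 97.3 / (72 × 1.91) = 10021.9 / 137.52 ≈ 72.9 mL/min
CrCl ≈ 73 mL/min.
hespatinib: ≥ 40 mL/min → 100% of 150 mg = 150 mg.
claditadine: ≥ 65 mL/min → 100% of 100 mg = 100 mg.
Total = 150 + 100 = 250 mg.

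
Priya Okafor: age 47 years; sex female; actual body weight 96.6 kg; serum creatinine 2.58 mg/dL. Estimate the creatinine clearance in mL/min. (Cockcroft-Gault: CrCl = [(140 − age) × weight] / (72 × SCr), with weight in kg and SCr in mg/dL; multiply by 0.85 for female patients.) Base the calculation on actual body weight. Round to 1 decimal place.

CrCl = (140 − 47) × 96.6 / (72 × 2.58) × 0.85 = 8983.8 / 185.76 × 0.85 ≈ 41.1 mL/min

41.1 mL/min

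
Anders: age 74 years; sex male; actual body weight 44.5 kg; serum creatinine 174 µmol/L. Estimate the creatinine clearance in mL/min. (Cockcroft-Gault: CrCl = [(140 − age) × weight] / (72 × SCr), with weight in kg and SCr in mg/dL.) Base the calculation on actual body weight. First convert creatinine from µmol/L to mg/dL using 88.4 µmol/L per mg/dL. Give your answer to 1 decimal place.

SCr = 174 / 88.4 = 1.968 mg/dL
CrCl = (140 − 74) × 44.5 / (72 × 1.968) = 2937.0 / 141.70 ≈ 20.7 mL/min

20.7 mL/min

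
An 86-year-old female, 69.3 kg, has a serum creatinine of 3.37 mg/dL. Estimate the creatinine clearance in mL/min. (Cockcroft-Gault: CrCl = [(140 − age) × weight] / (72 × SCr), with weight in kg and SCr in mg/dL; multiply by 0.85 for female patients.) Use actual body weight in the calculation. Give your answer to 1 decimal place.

CrCl = (140 − 86) × 69.3 / (72 × 3.37) × 0.85 = 3742.2 / 242.64 × 0.85 ≈ 13.1 mL/min

13.1 mL/min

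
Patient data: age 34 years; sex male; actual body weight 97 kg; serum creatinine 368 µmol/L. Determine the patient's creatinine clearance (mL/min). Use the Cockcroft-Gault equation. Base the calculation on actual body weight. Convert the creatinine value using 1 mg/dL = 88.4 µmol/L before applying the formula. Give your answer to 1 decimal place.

34.3 mL/min

SCr = 368 / 88.4 = 4.163 mg/dL
CrCl = (140 − 34) × 97 / (72 × 4.163) = 10282.0 / 299.74 ≈ 34.3 mL/min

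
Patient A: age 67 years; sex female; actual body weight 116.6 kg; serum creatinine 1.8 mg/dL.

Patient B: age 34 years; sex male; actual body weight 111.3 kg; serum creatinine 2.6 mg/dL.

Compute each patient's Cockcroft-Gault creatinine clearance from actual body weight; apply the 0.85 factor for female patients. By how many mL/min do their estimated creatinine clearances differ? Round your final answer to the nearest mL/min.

7 mL/min

Patient A: CrCl = (140 − 67) × 116.6 / (72 × 1.8) × 0.85 = 8511.8 / 129.60 × 0.85 ≈ 55.8 mL/min
Patient B: CrCl = (140 − 34) × 111.3 / (72 × 2.6) = 11797.8 / 187.20 ≈ 63.0 mL/min
|55.8 − 63.0| = 7.2 mL/min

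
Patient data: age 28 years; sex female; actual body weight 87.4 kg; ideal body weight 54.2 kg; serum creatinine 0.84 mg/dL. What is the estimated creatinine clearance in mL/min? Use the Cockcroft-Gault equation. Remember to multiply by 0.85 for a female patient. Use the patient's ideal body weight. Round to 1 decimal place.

CrCl = (140 − 28) × 54.2 / (72 × 0.84) × 0.85 = 6070.4 / 60.48 × 0.85 ≈ 85.3 mL/min

85.3 mL/min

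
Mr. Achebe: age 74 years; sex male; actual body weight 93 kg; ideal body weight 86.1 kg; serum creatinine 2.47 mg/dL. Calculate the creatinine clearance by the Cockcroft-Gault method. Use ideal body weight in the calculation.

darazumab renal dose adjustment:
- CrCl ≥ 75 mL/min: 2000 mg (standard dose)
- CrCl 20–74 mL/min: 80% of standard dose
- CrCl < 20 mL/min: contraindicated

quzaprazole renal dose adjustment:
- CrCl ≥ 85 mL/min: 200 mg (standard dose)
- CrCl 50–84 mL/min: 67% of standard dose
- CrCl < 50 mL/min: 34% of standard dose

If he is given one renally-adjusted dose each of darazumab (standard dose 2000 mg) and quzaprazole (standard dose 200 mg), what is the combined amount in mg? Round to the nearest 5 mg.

1670 mg

CrCl = (140 − 74) × 86.1 / (72 × 2.47) = 5682.6 / 177.84 ≈ 32.0 mL/min
CrCl ≈ 32 mL/min.
darazumab: 20–74 mL/min → 80% of 2000 mg = 1600 mg.
quzaprazole: < 50 mL/min → 34% of 200 mg = 68 mg.
Total = 1600 + 68 = 1668 mg.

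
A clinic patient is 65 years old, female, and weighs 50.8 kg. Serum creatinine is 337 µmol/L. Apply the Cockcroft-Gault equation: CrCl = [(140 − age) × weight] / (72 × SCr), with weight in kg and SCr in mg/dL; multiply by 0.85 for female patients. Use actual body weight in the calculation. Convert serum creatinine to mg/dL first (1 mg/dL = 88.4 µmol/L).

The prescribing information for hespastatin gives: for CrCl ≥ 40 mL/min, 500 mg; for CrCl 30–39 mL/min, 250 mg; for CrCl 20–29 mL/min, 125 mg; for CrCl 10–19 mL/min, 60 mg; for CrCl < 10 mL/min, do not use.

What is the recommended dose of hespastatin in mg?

60 mg

SCr = 337 / 88.4 = 3.812 mg/dL
CrCl = (140 − 65) × 50.8 / (72 × 3.812) × 0.85 = 3810.0 / 274.46 × 0.85 ≈ 11.8 mL/min
CrCl ≈ 12 mL/min → bracket 10–19 mL/min.
Dose for this bracket: 60 mg.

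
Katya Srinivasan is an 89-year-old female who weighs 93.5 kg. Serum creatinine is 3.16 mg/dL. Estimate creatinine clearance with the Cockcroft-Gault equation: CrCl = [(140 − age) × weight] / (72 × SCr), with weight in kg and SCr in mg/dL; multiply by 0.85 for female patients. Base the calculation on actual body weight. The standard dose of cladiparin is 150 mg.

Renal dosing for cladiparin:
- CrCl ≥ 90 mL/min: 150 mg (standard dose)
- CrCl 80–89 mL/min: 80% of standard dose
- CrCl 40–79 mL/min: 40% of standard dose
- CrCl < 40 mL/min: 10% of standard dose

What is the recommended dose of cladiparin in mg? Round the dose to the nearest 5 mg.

CrCl = (140 − 89) × 93.5 / (72 × 3.16) × 0.85 = 4768.5 / 227.52 × 0.85 ≈ 17.8 mL/min
CrCl ≈ 18 mL/min → bracket < 40 mL/min.
10% of 150 mg = 15 mg

15 mg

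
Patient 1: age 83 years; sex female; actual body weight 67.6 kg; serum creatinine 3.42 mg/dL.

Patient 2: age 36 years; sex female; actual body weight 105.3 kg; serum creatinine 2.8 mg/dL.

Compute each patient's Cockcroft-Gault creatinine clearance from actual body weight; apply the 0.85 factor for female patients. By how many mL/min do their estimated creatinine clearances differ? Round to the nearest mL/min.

33 mL/min

Patient 1: CrCl = (140 − 83) × 67.6 / (72 × 3.42) × 0.85 = 3853.2 / 246.24 × 0.85 ≈ 13.3 mL/min
Patient 2: CrCl = (140 − 36) × 105.3 / (72 × 2.8) × 0.85 = 10951.2 / 201.60 × 0.85 ≈ 46.2 mL/min
|13.3 − 46.2| = 32.9 mL/min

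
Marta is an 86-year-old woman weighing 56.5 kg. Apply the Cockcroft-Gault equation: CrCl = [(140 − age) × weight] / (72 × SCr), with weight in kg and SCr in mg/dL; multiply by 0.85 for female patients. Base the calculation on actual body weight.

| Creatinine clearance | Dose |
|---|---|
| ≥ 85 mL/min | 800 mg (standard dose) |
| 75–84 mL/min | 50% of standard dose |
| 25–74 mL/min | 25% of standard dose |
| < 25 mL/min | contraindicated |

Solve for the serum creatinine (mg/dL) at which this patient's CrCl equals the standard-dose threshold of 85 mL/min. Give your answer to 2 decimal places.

0.42 mg/dL

Standard dose requires CrCl ≥ 85 mL/min.
Set (140 − 86) × 56.5 × 0.85 / (72 × SCr) = 85
SCr = (140 − 86) × 56.5 × 0.85 / (72 × 85) = 0.424 mg/dL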